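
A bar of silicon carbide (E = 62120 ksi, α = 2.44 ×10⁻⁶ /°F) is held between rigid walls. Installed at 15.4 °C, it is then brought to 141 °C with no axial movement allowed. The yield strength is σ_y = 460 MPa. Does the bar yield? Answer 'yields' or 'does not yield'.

E = 62120 ksi = 428.3 GPa.
α = 2.44×10⁻⁶/°F × 9/5 = 4.39×10⁻⁶/K.
ΔT = 125.6 K. Constrained thermal stress σ = E·α·ΔT = 428.3×10³ MPa × 4.39×10⁻⁶ × 125.6 = 236 MPa (compressive).
Compare to σ_y = 460 MPa: σ < σ_y, so it does not yield.

does not yield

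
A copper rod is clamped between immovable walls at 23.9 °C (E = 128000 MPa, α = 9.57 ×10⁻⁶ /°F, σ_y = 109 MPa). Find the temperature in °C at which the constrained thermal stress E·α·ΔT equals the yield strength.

73.3 °C

E = 128000 MPa = 128.0 GPa.
α = 9.57×10⁻⁶/°F × 9/5 = 17.2×10⁻⁶/K.
E·α·ΔT = 109.0 MPa ⇒ ΔT = 109.0 / (128.0×10³ × 17.2×10⁻⁶) = 49.43 K.
T = 23.9 + 49.43 = 73.33 °C.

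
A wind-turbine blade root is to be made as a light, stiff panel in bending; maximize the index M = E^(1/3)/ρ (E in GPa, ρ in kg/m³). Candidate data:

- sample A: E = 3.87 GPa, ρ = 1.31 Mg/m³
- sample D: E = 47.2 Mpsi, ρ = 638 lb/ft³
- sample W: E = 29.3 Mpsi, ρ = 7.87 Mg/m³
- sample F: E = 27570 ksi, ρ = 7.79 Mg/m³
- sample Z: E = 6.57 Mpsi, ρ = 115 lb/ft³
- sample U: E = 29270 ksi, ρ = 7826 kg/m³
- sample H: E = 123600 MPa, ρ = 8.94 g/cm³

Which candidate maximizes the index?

sample Z

Putting every candidate on a common basis:
  sample A: E = 3.870 GPa, ρ = 1310 kg/m³
  sample D: E = 325.4 GPa, ρ = 10220 kg/m³
  sample W: E = 202.0 GPa, ρ = 7870 kg/m³
  sample F: E = 190.1 GPa, ρ = 7790 kg/m³
  sample Z: E = 45.30 GPa, ρ = 1842 kg/m³
  sample U: E = 201.8 GPa, ρ = 7826 kg/m³
  sample H: E = 123.6 GPa, ρ = 8940 kg/m³
  sample Z: M = 1.94×10⁻³
  sample A: M = 1.20×10⁻³
  sample U: M = 0.750×10⁻³
  sample W: M = 0.746×10⁻³
  sample F: M = 0.738×10⁻³
  sample D: M = 0.673×10⁻³
  sample H: M = 0.557×10⁻³
Highest index: sample Z.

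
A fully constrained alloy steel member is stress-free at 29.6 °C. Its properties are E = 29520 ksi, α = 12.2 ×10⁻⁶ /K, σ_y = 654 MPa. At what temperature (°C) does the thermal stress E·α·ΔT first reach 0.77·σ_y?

232 °C

E = 29520 ksi = 203.5 GPa.
E·α·ΔT = 503.6 MPa ⇒ ΔT = 503.6 / (203.5×10³ × 12.2×10⁻⁶) = 202.8 K.
T = 29.6 + 202.8 = 232.4 °C.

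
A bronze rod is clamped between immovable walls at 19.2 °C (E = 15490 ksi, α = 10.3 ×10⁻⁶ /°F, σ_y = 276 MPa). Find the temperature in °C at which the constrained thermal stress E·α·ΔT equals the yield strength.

E = 15490 ksi = 106.8 GPa.
α = 10.3×10⁻⁶/°F × 9/5 = 18.5×10⁻⁶/K.
E·α·ΔT = 276.0 MPa ⇒ ΔT = 276.0 / (106.8×10³ × 18.5×10⁻⁶) = 139.4 K.
T = 19.2 + 139.4 = 158.6 °C.

159 °C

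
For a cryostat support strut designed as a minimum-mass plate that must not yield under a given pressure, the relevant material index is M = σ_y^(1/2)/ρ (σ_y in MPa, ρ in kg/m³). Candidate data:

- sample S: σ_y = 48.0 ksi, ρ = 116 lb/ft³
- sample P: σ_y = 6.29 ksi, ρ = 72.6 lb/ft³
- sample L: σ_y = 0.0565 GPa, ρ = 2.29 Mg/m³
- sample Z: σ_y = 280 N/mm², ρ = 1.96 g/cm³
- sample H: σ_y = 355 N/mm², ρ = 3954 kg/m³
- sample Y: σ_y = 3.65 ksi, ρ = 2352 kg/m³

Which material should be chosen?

sample S

Putting every candidate on a common basis:
  sample S: σ_y = 330.9 MPa, ρ = 1858 kg/m³
  sample P: σ_y = 43.37 MPa, ρ = 1163 kg/m³
  sample L: σ_y = 56.50 MPa, ρ = 2290 kg/m³
  sample Z: σ_y = 280.0 MPa, ρ = 1960 kg/m³
  sample H: σ_y = 355.0 MPa, ρ = 3954 kg/m³
  sample Y: σ_y = 25.17 MPa, ρ = 2352 kg/m³
  sample S: M = 9.79×10⁻³
  sample Z: M = 8.54×10⁻³
  sample P: M = 5.66×10⁻³
  sample H: M = 4.77×10⁻³
  sample L: M = 3.28×10⁻³
  sample Y: M = 2.13×10⁻³
The maximum is for sample S.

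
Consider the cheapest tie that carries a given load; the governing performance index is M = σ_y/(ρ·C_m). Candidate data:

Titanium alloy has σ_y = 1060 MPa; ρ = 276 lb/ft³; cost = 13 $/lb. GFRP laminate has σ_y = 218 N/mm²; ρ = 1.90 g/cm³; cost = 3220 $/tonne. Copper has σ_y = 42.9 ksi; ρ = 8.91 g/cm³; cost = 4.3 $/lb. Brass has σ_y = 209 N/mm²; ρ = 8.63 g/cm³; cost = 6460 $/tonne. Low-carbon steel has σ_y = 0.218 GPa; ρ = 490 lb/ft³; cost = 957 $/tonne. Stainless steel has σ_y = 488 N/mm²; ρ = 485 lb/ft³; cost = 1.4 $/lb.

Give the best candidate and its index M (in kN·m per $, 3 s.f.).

Putting every candidate on a common basis:
  titanium alloy: σ_y = 1060 MPa, ρ = 4421 kg/m³, cost = 28.66 $/kg
  GFRP laminate: σ_y = 218.0 MPa, ρ = 1900 kg/m³, cost = 3.220 $/kg
  copper: σ_y = 295.8 MPa, ρ = 8910 kg/m³, cost = 9.480 $/kg
  brass: σ_y = 209.0 MPa, ρ = 8630 kg/m³, cost = 6.460 $/kg
  low-carbon steel: σ_y = 218.0 MPa, ρ = 7849 kg/m³, cost = 0.9570 $/kg
  stainless steel: σ_y = 488.0 MPa, ρ = 7769 kg/m³, cost = 3.086 $/kg
  GFRP laminate: M = 35.6 kN·m per $
  low-carbon steel: M = 29.0 kN·m per $
  stainless steel: M = 20.4 kN·m per $
  titanium alloy: M = 8.37 kN·m per $
  brass: M = 3.75 kN·m per $
  copper: M = 3.50 kN·m per $
The maximum is for GFRP laminate.

GFRP laminate, M = 35.6 kN·m per $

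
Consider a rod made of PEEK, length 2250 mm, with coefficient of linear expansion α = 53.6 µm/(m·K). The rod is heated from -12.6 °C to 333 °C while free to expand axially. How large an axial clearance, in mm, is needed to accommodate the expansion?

ΔT = 333 − (-12.6) = 345.6 K.
ΔL = α·L₀·ΔT = 53.6×10⁻⁶ × 2250 mm × 345.6 K = 41.7 mm.

41.7 mm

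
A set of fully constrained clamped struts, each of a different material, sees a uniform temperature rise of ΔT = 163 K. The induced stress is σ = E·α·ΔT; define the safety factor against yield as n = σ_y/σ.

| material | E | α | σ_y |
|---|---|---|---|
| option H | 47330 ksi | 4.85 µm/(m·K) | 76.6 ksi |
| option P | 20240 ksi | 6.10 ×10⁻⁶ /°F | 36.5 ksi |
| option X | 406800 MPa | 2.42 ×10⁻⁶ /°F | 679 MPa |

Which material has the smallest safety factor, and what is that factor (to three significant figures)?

option P, n = 1.01

Converting E to GPa, α to ×10⁻⁶/K, σ_y to MPa, then σ and n for each:
  option H: E = 326.3, α = 4.85, σ_y = 528.1 → σ = 258 MPa, n = 2.05
  option P: E = 139.5, α = 11.0, σ_y = 251.7 → σ = 250 MPa, n = 1.01
  option X: E = 406.8, α = 4.36, σ_y = 679.0 → σ = 289 MPa, n = 2.35
The minimum is option P at n = 1.01.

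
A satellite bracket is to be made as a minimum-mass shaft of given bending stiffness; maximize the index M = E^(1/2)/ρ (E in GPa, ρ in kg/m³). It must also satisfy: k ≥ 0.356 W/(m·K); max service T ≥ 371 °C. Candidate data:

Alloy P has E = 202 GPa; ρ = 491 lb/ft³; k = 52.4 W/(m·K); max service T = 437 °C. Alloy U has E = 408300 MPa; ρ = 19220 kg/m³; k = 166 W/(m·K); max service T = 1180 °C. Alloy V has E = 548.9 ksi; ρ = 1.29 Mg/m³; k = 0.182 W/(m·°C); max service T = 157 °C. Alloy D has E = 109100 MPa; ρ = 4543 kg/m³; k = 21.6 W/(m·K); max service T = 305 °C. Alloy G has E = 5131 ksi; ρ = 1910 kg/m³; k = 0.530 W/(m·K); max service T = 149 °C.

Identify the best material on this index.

alloy P

Screen on constraints: k ≥ 0.356 W/(m·K); max service T ≥ 371 °C. Survivors: alloy P, alloy U.
In SI units:
  alloy P: E = 202.0 GPa, ρ = 7865 kg/m³
  alloy U: E = 408.3 GPa, ρ = 19220 kg/m³
  alloy P: M = 1.81×10⁻³
  alloy U: M = 1.05×10⁻³
Highest index: alloy P.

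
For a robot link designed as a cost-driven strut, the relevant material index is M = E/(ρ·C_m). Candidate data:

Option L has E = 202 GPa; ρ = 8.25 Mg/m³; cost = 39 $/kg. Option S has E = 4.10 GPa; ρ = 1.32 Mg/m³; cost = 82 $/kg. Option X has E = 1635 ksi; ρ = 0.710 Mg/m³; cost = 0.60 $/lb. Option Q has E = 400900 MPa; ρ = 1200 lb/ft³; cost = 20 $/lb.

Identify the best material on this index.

In SI units:
  option L: E = 202.0 GPa, ρ = 8250 kg/m³, cost = 39.00 $/kg
  option S: E = 4.100 GPa, ρ = 1320 kg/m³, cost = 82.00 $/kg
  option X: E = 11.27 GPa, ρ = 710.0 kg/m³, cost = 1.323 $/kg
  option Q: E = 400.9 GPa, ρ = 19220 kg/m³, cost = 44.09 $/kg
  option X: M = 12.0 MN·m per $
  option L: M = 0.628 MN·m per $
  option Q: M = 0.473 MN·m per $
  option S: M = 0.0379 MN·m per $
Option X ranks first.

option X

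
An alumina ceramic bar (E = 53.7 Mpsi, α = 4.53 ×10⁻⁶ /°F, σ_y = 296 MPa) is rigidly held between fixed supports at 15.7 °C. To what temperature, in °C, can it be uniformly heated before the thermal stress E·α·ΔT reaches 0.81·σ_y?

E = 53.7 Mpsi = 370.2 GPa.
α = 4.53×10⁻⁶/°F × 9/5 = 8.15×10⁻⁶/K.
E·α·ΔT = 239.8 MPa ⇒ ΔT = 239.8 / (370.2×10³ × 8.15×10⁻⁶) = 79.42 K.
T = 15.7 + 79.42 = 95.12 °C.

95.1 °C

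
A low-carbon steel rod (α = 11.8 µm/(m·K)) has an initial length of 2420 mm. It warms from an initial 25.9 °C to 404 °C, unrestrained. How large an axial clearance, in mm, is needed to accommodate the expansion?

ΔT = 404 − 25.9 = 378.1 K.
ΔL = α·L₀·ΔT = 11.8×10⁻⁶ × 2420 mm × 378.1 K = 10.8 mm.

10.8 mm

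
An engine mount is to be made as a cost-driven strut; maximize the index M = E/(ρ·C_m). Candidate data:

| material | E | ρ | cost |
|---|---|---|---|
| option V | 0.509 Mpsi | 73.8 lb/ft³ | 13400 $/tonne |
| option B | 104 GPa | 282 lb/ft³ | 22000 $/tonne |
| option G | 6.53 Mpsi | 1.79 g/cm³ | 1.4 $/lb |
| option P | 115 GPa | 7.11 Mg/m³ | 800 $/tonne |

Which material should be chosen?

After converting to SI:
  option V: E = 3.509 GPa, ρ = 1182 kg/m³, cost = 13.40 $/kg
  option B: E = 104.0 GPa, ρ = 4517 kg/m³, cost = 22.00 $/kg
  option G: E = 45.02 GPa, ρ = 1790 kg/m³, cost = 3.086 $/kg
  option P: E = 115.0 GPa, ρ = 7110 kg/m³, cost = 0.8000 $/kg
  option P: M = 20.2 MN·m per $
  option G: M = 8.15 MN·m per $
  option B: M = 1.05 MN·m per $
  option V: M = 0.222 MN·m per $
Option P has the largest M.

option P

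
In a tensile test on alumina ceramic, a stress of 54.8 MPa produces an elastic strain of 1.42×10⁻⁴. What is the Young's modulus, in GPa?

E = σ/ε = 54.8 MPa / 1.42×10⁻⁴ = 385900 MPa = 386 GPa.

386 GPa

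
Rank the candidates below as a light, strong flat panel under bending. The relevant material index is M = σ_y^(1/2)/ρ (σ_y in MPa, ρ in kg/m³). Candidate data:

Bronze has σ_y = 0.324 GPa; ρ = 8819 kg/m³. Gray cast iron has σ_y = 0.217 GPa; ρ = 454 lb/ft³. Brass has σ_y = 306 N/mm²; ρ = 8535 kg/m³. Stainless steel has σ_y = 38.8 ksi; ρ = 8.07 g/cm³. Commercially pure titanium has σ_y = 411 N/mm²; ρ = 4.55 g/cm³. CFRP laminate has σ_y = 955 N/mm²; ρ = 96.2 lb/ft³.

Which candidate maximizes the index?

CFRP laminate

Normalizing units and computing the index:
  bronze: σ_y = 324.0 MPa, ρ = 8819 kg/m³
  gray cast iron: σ_y = 217.0 MPa, ρ = 7272 kg/m³
  brass: σ_y = 306.0 MPa, ρ = 8535 kg/m³
  stainless steel: σ_y = 267.5 MPa, ρ = 8070 kg/m³
  commercially pure titanium: σ_y = 411.0 MPa, ρ = 4550 kg/m³
  CFRP laminate: σ_y = 955.0 MPa, ρ = 1541 kg/m³
  CFRP laminate: M = 20.1×10⁻³
  commercially pure titanium: M = 4.46×10⁻³
  brass: M = 2.05×10⁻³
  bronze: M = 2.04×10⁻³
  stainless steel: M = 2.03×10⁻³
  gray cast iron: M = 2.03×10⁻³
The maximum is for CFRP laminate.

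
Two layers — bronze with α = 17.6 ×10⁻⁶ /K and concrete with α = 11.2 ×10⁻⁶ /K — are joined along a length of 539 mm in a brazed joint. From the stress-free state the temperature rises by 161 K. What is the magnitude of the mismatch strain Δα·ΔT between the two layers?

Δα = |17.6 − 11.2|×10⁻⁶/K = 6.40×10⁻⁶/K.
Mismatch strain = Δα·ΔT = 6.40×10⁻⁶ × 161.0 = 1.03×10⁻³.

1.03×10⁻³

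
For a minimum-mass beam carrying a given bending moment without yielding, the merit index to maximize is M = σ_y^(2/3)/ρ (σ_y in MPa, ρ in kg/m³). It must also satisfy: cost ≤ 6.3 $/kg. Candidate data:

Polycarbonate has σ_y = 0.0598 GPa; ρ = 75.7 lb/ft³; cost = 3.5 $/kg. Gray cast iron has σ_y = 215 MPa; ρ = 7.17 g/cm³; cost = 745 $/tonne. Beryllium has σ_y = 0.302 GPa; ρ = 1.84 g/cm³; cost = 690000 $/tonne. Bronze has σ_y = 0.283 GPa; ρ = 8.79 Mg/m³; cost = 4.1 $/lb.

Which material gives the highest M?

polycarbonate

Screen on constraints: cost ≤ 6.3 $/kg. Survivors: polycarbonate, gray cast iron.
Normalizing units and computing the index:
  polycarbonate: σ_y = 59.80 MPa, ρ = 1213 kg/m³
  gray cast iron: σ_y = 215.0 MPa, ρ = 7170 kg/m³
  polycarbonate: M = 12.6×10⁻³
  gray cast iron: M = 5.01×10⁻³
Highest index: polycarbonate.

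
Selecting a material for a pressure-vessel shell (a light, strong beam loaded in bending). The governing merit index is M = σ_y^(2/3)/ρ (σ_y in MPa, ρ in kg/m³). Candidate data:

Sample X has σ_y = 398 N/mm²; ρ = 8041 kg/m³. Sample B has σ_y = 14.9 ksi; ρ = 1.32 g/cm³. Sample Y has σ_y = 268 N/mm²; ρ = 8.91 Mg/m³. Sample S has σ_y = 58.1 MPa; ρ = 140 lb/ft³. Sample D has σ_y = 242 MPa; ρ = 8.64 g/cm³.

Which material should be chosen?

sample B

After converting to SI:
  sample X: σ_y = 398.0 MPa, ρ = 8041 kg/m³
  sample B: σ_y = 102.7 MPa, ρ = 1320 kg/m³
  sample Y: σ_y = 268.0 MPa, ρ = 8910 kg/m³
  sample S: σ_y = 58.10 MPa, ρ = 2243 kg/m³
  sample D: σ_y = 242.0 MPa, ρ = 8640 kg/m³
  sample B: M = 16.6×10⁻³
  sample X: M = 6.73×10⁻³
  sample S: M = 6.69×10⁻³
  sample Y: M = 4.67×10⁻³
  sample D: M = 4.49×10⁻³
Sample B ranks first.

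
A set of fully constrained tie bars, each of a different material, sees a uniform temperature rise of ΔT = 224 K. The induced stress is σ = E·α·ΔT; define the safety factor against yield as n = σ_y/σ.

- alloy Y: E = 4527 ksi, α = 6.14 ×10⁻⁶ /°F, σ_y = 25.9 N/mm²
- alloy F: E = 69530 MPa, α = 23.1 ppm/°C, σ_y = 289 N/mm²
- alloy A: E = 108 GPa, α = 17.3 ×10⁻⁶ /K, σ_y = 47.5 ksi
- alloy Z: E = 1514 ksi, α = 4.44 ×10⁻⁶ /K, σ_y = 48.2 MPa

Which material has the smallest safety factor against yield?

alloy Y

Converting E to GPa, α to ×10⁻⁶/K, σ_y to MPa, then σ and n for each:
  alloy Y: E = 31.21, α = 11.1, σ_y = 25.90 → σ = 77.3 MPa, n = 0.335
  alloy F: E = 69.53, α = 23.1, σ_y = 289.0 → σ = 360 MPa, n = 0.803
  alloy A: E = 108.0, α = 17.3, σ_y = 327.5 → σ = 419 MPa, n = 0.783
  alloy Z: E = 10.44, α = 4.44, σ_y = 48.20 → σ = 10.4 MPa, n = 4.64
The minimum is alloy Y at n = 0.335.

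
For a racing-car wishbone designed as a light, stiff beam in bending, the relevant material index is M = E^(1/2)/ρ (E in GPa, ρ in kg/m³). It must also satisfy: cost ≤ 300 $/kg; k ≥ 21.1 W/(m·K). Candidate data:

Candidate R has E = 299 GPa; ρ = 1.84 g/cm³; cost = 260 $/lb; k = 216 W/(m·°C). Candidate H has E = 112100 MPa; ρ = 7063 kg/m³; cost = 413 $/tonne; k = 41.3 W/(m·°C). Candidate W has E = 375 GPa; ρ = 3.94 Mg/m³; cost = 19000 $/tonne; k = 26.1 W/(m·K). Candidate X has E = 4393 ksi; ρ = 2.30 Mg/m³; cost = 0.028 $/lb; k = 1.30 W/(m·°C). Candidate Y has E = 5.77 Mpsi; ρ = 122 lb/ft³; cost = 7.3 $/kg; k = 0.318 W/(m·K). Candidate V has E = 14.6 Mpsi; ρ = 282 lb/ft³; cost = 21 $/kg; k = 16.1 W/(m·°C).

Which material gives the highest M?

Screen on constraints: cost ≤ 300 $/kg; k ≥ 21.1 W/(m·K). Survivors: candidate H, candidate W.
Normalizing units and computing the index:
  candidate H: E = 112.1 GPa, ρ = 7063 kg/m³
  candidate W: E = 375.0 GPa, ρ = 3940 kg/m³
  candidate W: M = 4.91×10⁻³
  candidate H: M = 1.50×10⁻³
Candidate W ranks first.

candidate W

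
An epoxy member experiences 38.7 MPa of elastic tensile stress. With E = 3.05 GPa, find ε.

ε = σ/E = 38.7 / 3050 = 0.0127.

0.0127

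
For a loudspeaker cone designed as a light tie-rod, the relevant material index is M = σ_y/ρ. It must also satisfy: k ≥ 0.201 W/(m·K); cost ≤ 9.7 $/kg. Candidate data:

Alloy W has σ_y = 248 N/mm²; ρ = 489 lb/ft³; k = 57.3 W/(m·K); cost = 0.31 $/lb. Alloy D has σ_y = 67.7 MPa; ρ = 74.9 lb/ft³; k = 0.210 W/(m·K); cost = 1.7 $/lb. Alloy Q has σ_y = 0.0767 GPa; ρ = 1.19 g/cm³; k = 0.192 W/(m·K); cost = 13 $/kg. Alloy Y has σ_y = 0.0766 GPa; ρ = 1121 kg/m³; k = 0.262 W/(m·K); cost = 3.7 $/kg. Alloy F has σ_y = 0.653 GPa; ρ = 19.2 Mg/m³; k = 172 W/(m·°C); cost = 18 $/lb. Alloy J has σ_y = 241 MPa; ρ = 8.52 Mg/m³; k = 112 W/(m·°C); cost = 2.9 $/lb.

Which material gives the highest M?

alloy Y

Screen on constraints: k ≥ 0.201 W/(m·K); cost ≤ 9.7 $/kg. Survivors: alloy W, alloy D, alloy Y, alloy J.
Convert each candidate to consistent units, then evaluate M:
  alloy W: σ_y = 248.0 MPa, ρ = 7833 kg/m³
  alloy D: σ_y = 67.70 MPa, ρ = 1200 kg/m³
  alloy Y: σ_y = 76.60 MPa, ρ = 1121 kg/m³
  alloy J: σ_y = 241.0 MPa, ρ = 8520 kg/m³
  alloy Y: M = 68.3 kN·m/kg
  alloy D: M = 56.4 kN·m/kg
  alloy W: M = 31.7 kN·m/kg
  alloy J: M = 28.3 kN·m/kg
Alloy Y has the largest M.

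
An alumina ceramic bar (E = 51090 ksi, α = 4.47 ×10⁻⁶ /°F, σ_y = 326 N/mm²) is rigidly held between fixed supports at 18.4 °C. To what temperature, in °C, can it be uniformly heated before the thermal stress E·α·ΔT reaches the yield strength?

133 °C

E = 51090 ksi = 352.3 GPa.
α = 4.47×10⁻⁶/°F × 9/5 = 8.05×10⁻⁶/K.
σ_y = 326 N/mm² = 326.0 MPa.
E·α·ΔT = 326.0 MPa ⇒ ΔT = 326.0 / (352.3×10³ × 8.05×10⁻⁶) = 115.0 K.
T = 18.4 + 115.0 = 133.4 °C.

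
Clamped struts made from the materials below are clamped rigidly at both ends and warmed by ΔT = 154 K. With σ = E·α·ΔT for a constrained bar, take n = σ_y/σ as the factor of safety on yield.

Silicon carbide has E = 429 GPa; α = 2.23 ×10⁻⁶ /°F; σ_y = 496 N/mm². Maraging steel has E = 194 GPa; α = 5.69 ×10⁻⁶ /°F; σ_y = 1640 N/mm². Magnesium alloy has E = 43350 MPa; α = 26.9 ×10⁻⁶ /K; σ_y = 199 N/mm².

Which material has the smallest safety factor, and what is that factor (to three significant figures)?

With everything in SI (GPa, ×10⁻⁶/K, MPa):
  silicon carbide: E = 429.0, α = 4.01, σ_y = 496.0 → σ = 265 MPa, n = 1.87
  maraging steel: E = 194.0, α = 10.2, σ_y = 1640 → σ = 306 MPa, n = 5.36
  magnesium alloy: E = 43.35, α = 26.9, σ_y = 199.0 → σ = 180 MPa, n = 1.11
The minimum is magnesium alloy at n = 1.11.

magnesium alloy, n = 1.11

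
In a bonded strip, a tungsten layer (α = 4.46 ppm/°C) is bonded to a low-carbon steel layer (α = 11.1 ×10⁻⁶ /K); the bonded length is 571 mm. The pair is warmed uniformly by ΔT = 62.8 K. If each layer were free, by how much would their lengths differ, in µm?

238 µm

Δα = |4.46 − 11.1|×10⁻⁶/K = 6.64×10⁻⁶/K.
ΔL_mismatch = Δα·L·ΔT = 6.64×10⁻⁶ × 571.0 mm × 62.8 K = 238 µm.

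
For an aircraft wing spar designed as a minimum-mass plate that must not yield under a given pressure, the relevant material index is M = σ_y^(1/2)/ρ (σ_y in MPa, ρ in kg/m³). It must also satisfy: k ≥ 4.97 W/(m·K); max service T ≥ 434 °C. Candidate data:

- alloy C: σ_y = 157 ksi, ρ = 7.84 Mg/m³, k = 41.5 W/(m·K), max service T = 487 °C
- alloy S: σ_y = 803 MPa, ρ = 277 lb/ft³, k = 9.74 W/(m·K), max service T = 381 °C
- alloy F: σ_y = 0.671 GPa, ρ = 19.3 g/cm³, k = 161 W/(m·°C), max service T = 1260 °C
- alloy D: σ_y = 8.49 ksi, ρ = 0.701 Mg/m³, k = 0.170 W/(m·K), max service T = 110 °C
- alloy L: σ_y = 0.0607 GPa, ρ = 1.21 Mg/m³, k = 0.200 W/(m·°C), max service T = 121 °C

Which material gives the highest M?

alloy C

Screen on constraints: k ≥ 4.97 W/(m·K); max service T ≥ 434 °C. Survivors: alloy C, alloy F.
Putting every candidate on a common basis:
  alloy C: σ_y = 1082 MPa, ρ = 7840 kg/m³
  alloy F: σ_y = 671.0 MPa, ρ = 19300 kg/m³
  alloy C: M = 4.20×10⁻³
  alloy F: M = 1.34×10⁻³
Highest index: alloy C.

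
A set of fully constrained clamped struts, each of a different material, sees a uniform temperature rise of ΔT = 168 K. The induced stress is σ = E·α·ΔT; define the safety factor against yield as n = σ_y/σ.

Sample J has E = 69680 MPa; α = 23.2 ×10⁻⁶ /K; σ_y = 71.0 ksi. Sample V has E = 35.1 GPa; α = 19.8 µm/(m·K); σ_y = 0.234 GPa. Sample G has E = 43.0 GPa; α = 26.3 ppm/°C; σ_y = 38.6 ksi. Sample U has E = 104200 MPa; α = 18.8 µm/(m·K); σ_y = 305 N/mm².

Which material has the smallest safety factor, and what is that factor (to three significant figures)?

sample U, n = 0.927

In consistent units (E in GPa, α in ×10⁻⁶/K, σ_y in MPa):
  sample J: E = 69.68, α = 23.2, σ_y = 489.5 → σ = 272 MPa, n = 1.80
  sample V: E = 35.10, α = 19.8, σ_y = 234.0 → σ = 117 MPa, n = 2.00
  sample G: E = 43.00, α = 26.3, σ_y = 266.1 → σ = 190 MPa, n = 1.40
  sample U: E = 104.2, α = 18.8, σ_y = 305.0 → σ = 329 MPa, n = 0.927
The minimum is sample U at n = 0.927.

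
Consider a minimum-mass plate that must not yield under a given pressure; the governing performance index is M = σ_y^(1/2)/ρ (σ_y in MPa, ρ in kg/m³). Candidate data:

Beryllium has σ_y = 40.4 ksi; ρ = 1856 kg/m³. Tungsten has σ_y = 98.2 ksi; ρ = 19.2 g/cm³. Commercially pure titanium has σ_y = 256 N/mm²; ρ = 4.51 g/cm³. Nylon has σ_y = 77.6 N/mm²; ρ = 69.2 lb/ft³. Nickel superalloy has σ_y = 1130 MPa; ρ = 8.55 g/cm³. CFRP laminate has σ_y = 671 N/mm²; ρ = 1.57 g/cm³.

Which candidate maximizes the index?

Putting every candidate on a common basis:
  beryllium: σ_y = 278.5 MPa, ρ = 1856 kg/m³
  tungsten: σ_y = 677.1 MPa, ρ = 19200 kg/m³
  commercially pure titanium: σ_y = 256.0 MPa, ρ = 4510 kg/m³
  nylon: σ_y = 77.60 MPa, ρ = 1108 kg/m³
  nickel superalloy: σ_y = 1130 MPa, ρ = 8550 kg/m³
  CFRP laminate: σ_y = 671.0 MPa, ρ = 1570 kg/m³
  CFRP laminate: M = 16.5×10⁻³
  beryllium: M = 8.99×10⁻³
  nylon: M = 7.95×10⁻³
  nickel superalloy: M = 3.93×10⁻³
  commercially pure titanium: M = 3.55×10⁻³
  tungsten: M = 1.36×10⁻³
CFRP laminate has the largest M.

CFRP laminate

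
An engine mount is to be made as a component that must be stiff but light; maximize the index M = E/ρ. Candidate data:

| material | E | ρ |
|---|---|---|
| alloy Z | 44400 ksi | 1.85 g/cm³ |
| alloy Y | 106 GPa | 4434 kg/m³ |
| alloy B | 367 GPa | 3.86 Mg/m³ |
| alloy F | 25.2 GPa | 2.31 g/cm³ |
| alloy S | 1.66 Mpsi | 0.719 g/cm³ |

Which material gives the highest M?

alloy Z

Convert each candidate to consistent units, then evaluate M:
  alloy Z: E = 306.1 GPa, ρ = 1850 kg/m³
  alloy Y: E = 106.0 GPa, ρ = 4434 kg/m³
  alloy B: E = 367.0 GPa, ρ = 3860 kg/m³
  alloy F: E = 25.20 GPa, ρ = 2310 kg/m³
  alloy S: E = 11.45 GPa, ρ = 719.0 kg/m³
  alloy Z: M = 165 MN·m/kg
  alloy B: M = 95.1 MN·m/kg
  alloy Y: M = 23.9 MN·m/kg
  alloy S: M = 15.9 MN·m/kg
  alloy F: M = 10.9 MN·m/kg
The maximum is for alloy Z.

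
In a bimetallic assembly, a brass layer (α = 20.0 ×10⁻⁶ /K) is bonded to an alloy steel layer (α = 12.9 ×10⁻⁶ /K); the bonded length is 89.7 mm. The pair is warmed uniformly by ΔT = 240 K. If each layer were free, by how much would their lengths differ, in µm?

Δα = |20.0 − 12.9|×10⁻⁶/K = 7.10×10⁻⁶/K.
ΔL_mismatch = Δα·L·ΔT = 7.10×10⁻⁶ × 89.7 mm × 240.0 K = 153 µm.

153 µm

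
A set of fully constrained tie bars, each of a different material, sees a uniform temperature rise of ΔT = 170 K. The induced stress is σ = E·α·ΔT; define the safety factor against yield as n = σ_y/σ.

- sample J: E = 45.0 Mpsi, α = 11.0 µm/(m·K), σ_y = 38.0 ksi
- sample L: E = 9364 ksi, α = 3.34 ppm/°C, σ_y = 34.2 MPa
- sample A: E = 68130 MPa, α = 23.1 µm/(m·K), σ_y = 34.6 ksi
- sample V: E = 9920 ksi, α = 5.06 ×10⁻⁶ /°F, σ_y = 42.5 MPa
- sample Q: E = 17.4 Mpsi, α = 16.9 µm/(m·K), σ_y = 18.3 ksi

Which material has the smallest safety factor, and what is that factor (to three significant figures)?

sample Q, n = 0.366

Per material, after unit conversion:
  sample J: E = 310.3, α = 11.0, σ_y = 262.0 → σ = 580 MPa, n = 0.452
  sample L: E = 64.56, α = 3.34, σ_y = 34.20 → σ = 36.7 MPa, n = 0.933
  sample A: E = 68.13, α = 23.1, σ_y = 238.6 → σ = 268 MPa, n = 0.892
  sample V: E = 68.40, α = 9.11, σ_y = 42.50 → σ = 106 MPa, n = 0.401
  sample Q: E = 120.0, α = 16.9, σ_y = 126.2 → σ = 345 MPa, n = 0.366
The minimum is sample Q at n = 0.366.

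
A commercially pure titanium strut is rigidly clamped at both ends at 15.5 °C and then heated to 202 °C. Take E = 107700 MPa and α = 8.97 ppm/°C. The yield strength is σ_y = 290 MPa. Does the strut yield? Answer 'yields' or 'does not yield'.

E = 107700 MPa = 107.7 GPa.
ΔT = 186.5 K. Constrained thermal stress σ = E·α·ΔT = 107.7×10³ MPa × 8.97×10⁻⁶ × 186.5 = 180 MPa (compressive).
Compare to σ_y = 290 MPa: σ < σ_y, so it does not yield.

does not yield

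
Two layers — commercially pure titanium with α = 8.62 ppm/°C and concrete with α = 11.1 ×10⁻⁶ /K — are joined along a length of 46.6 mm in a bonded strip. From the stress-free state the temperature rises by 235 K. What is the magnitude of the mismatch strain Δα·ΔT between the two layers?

5.83×10⁻⁴

Δα = |8.62 − 11.1|×10⁻⁶/K = 2.48×10⁻⁶/K.
Mismatch strain = Δα·ΔT = 2.48×10⁻⁶ × 235.0 = 5.83×10⁻⁴.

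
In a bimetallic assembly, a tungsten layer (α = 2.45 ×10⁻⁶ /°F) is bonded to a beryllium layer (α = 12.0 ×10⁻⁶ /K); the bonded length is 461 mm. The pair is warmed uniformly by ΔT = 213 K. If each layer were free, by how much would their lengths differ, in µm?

745 µm

tungsten: α = 2.45×10⁻⁶/°F × 9/5 = 4.41×10⁻⁶/K.
Δα = |4.41 − 12.0|×10⁻⁶/K = 7.59×10⁻⁶/K.
ΔL_mismatch = Δα·L·ΔT = 7.59×10⁻⁶ × 461.0 mm × 213.0 K = 745 µm.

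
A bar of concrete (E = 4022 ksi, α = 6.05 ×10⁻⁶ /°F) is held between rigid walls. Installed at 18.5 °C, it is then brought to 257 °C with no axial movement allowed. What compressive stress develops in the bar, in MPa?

72.0 MPa

E = 4022 ksi = 27.73 GPa.
α = 6.05×10⁻⁶/°F × 9/5 = 10.9×10⁻⁶/K.
ΔT = 238.5 K. Constrained thermal stress σ = E·α·ΔT = 27.73×10³ MPa × 10.9×10⁻⁶ × 238.5 = 72.0 MPa (compressive).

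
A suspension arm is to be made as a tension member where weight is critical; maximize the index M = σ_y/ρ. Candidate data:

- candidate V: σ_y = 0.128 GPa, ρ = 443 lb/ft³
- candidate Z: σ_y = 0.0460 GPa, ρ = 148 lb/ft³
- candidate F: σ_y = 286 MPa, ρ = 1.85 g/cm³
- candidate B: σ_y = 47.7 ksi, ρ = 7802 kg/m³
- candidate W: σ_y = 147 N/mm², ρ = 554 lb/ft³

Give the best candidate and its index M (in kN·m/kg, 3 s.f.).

Convert each candidate to consistent units, then evaluate M:
  candidate V: σ_y = 128.0 MPa, ρ = 7096 kg/m³
  candidate Z: σ_y = 46.00 MPa, ρ = 2371 kg/m³
  candidate F: σ_y = 286.0 MPa, ρ = 1850 kg/m³
  candidate B: σ_y = 328.9 MPa, ρ = 7802 kg/m³
  candidate W: σ_y = 147.0 MPa, ρ = 8874 kg/m³
  candidate F: M = 155 kN·m/kg
  candidate B: M = 42.2 kN·m/kg
  candidate Z: M = 19.4 kN·m/kg
  candidate V: M = 18.0 kN·m/kg
  candidate W: M = 16.6 kN·m/kg
Highest index: candidate F.

candidate F, M = 155 kN·m/kg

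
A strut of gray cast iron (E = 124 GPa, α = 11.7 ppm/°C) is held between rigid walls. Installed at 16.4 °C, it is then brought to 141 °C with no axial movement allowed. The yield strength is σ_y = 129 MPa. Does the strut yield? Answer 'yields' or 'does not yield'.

yields

ΔT = 124.6 K. Constrained thermal stress σ = E·α·ΔT = 124.0×10³ MPa × 11.7×10⁻⁶ × 124.6 = 181 MPa (compressive).
Compare to σ_y = 129 MPa: σ ≥ σ_y, so it yields.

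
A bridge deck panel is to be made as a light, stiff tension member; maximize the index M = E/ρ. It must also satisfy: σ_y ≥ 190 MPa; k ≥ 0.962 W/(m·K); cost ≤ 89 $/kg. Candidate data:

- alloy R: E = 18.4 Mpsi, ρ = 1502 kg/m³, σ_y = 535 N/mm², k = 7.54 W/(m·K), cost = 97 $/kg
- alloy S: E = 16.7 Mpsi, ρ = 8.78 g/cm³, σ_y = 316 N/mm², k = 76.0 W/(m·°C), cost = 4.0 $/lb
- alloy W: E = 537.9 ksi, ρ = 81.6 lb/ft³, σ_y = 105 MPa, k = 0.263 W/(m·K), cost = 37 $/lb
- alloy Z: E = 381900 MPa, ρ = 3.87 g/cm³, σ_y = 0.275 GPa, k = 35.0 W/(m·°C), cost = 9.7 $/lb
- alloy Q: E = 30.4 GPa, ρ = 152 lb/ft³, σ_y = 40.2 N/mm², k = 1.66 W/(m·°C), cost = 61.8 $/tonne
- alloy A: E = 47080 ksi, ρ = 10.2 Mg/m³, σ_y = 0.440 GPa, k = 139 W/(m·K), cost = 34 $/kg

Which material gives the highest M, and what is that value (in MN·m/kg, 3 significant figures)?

Screen on constraints: σ_y ≥ 190 MPa; k ≥ 0.962 W/(m·K); cost ≤ 89 $/kg. Survivors: alloy S, alloy Z, alloy A.
In SI units:
  alloy S: E = 115.1 GPa, ρ = 8780 kg/m³
  alloy Z: E = 381.9 GPa, ρ = 3870 kg/m³
  alloy A: E = 324.6 GPa, ρ = 10200 kg/m³
  alloy Z: M = 98.7 MN·m/kg
  alloy A: M = 31.8 MN·m/kg
  alloy S: M = 13.1 MN·m/kg
Alloy Z has the largest M.

alloy Z, M = 98.7 MN·m/kg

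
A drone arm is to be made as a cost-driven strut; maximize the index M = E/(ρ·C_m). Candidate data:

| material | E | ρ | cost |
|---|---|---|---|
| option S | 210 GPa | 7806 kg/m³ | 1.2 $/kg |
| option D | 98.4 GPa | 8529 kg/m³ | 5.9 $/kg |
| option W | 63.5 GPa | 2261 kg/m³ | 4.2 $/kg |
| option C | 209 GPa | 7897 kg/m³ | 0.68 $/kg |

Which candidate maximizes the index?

Computing M directly (units already consistent):
  option C: M = 38.9 MN·m per $
  option S: M = 22.4 MN·m per $
  option W: M = 6.69 MN·m per $
  option D: M = 1.96 MN·m per $
The maximum is for option C.

option C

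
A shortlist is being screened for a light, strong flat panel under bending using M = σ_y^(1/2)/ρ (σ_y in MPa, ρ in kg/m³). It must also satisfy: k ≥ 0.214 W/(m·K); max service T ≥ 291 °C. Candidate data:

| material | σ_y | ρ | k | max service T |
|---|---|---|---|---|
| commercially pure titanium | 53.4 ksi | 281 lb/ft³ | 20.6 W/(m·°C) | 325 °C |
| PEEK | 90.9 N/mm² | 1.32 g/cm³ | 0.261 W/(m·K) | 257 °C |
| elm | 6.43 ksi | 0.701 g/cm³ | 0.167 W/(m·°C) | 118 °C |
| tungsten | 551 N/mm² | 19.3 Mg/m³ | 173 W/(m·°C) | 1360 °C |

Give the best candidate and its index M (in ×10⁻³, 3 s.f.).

Screen on constraints: k ≥ 0.214 W/(m·K); max service T ≥ 291 °C. Survivors: commercially pure titanium, tungsten.
Normalizing units and computing the index:
  commercially pure titanium: σ_y = 368.2 MPa, ρ = 4501 kg/m³
  tungsten: σ_y = 551.0 MPa, ρ = 19300 kg/m³
  commercially pure titanium: M = 4.26×10⁻³
  tungsten: M = 1.22×10⁻³
Highest index: commercially pure titanium.

commercially pure titanium, M = 4.26×10⁻³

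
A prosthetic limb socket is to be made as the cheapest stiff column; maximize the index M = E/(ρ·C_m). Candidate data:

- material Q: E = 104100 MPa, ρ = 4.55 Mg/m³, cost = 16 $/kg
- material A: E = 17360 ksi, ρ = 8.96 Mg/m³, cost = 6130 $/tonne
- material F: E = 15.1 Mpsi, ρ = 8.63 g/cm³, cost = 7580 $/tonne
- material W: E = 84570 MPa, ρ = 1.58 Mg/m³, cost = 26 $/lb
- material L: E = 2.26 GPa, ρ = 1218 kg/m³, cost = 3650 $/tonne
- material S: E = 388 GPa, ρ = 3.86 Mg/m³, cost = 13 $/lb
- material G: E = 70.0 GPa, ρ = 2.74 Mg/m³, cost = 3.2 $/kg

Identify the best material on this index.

Normalizing units and computing the index:
  material Q: E = 104.1 GPa, ρ = 4550 kg/m³, cost = 16.00 $/kg
  material A: E = 119.7 GPa, ρ = 8960 kg/m³, cost = 6.130 $/kg
  material F: E = 104.1 GPa, ρ = 8630 kg/m³, cost = 7.580 $/kg
  material W: E = 84.57 GPa, ρ = 1580 kg/m³, cost = 57.32 $/kg
  material L: E = 2.260 GPa, ρ = 1218 kg/m³, cost = 3.650 $/kg
  material S: E = 388.0 GPa, ρ = 3860 kg/m³, cost = 28.66 $/kg
  material G: E = 70.00 GPa, ρ = 2740 kg/m³, cost = 3.200 $/kg
  material G: M = 7.98 MN·m per $
  material S: M = 3.51 MN·m per $
  material A: M = 2.18 MN·m per $
  material F: M = 1.59 MN·m per $
  material Q: M = 1.43 MN·m per $
  material W: M = 0.934 MN·m per $
  material L: M = 0.508 MN·m per $
Material G has the largest M.

material G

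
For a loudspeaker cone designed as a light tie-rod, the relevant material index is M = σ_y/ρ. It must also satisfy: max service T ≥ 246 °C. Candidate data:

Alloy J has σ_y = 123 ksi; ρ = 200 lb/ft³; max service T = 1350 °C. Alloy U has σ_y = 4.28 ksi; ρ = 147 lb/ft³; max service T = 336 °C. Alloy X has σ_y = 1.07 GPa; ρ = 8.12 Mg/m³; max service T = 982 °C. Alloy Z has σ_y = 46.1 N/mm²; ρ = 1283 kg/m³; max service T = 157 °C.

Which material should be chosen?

alloy J

Screen on constraints: max service T ≥ 246 °C. Survivors: alloy J, alloy U, alloy X.
Putting every candidate on a common basis:
  alloy J: σ_y = 848.1 MPa, ρ = 3204 kg/m³
  alloy U: σ_y = 29.51 MPa, ρ = 2355 kg/m³
  alloy X: σ_y = 1070 MPa, ρ = 8120 kg/m³
  alloy J: M = 265 kN·m/kg
  alloy X: M = 132 kN·m/kg
  alloy U: M = 12.5 kN·m/kg
Alloy J has the largest M.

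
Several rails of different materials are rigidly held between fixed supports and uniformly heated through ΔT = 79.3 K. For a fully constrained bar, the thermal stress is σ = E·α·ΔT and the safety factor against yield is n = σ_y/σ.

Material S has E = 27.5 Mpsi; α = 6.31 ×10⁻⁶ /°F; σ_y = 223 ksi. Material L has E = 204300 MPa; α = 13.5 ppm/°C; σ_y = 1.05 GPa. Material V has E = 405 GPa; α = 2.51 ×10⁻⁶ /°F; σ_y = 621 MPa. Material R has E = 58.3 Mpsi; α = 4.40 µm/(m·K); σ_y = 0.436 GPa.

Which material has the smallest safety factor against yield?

With everything in SI (GPa, ×10⁻⁶/K, MPa):
  material S: E = 189.6, α = 11.4, σ_y = 1538 → σ = 171 MPa, n = 9.00
  material L: E = 204.3, α = 13.5, σ_y = 1050 → σ = 219 MPa, n = 4.80
  material V: E = 405.0, α = 4.52, σ_y = 621.0 → σ = 145 MPa, n = 4.28
  material R: E = 402.0, α = 4.40, σ_y = 436.0 → σ = 140 MPa, n = 3.11
Material R has the lowest safety factor, n = 3.11.

material R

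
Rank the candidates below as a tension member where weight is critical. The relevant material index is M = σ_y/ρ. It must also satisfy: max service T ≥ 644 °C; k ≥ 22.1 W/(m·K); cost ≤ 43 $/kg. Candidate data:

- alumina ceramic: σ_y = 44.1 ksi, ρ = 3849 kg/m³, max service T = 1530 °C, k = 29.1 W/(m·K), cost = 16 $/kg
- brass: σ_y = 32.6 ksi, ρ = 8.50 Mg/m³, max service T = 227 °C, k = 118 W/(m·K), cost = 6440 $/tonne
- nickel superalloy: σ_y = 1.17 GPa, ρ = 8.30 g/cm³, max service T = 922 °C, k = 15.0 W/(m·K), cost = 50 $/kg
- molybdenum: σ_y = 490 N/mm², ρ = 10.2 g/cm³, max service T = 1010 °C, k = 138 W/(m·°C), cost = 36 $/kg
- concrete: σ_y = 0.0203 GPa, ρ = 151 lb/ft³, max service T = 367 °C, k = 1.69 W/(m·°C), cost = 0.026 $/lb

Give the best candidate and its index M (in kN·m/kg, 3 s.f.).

alumina ceramic, M = 79.0 kN·m/kg

Screen on constraints: max service T ≥ 644 °C; k ≥ 22.1 W/(m·K); cost ≤ 43 $/kg. Survivors: alumina ceramic, molybdenum.
Convert each candidate to consistent units, then evaluate M:
  alumina ceramic: σ_y = 304.1 MPa, ρ = 3849 kg/m³
  molybdenum: σ_y = 490.0 MPa, ρ = 10200 kg/m³
  alumina ceramic: M = 79.0 kN·m/kg
  molybdenum: M = 48.0 kN·m/kg
The maximum is for alumina ceramic.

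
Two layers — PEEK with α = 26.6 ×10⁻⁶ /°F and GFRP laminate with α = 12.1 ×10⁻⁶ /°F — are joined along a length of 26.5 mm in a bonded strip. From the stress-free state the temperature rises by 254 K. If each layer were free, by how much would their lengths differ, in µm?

176 µm

PEEK: α = 26.6×10⁻⁶/°F × 9/5 = 47.9×10⁻⁶/K.
GFRP laminate: α = 12.1×10⁻⁶/°F × 9/5 = 21.8×10⁻⁶/K.
Δα = |47.9 − 21.8|×10⁻⁶/K = 26.1×10⁻⁶/K.
ΔL_mismatch = Δα·L·ΔT = 26.1×10⁻⁶ × 26.5 mm × 254.0 K = 176 µm.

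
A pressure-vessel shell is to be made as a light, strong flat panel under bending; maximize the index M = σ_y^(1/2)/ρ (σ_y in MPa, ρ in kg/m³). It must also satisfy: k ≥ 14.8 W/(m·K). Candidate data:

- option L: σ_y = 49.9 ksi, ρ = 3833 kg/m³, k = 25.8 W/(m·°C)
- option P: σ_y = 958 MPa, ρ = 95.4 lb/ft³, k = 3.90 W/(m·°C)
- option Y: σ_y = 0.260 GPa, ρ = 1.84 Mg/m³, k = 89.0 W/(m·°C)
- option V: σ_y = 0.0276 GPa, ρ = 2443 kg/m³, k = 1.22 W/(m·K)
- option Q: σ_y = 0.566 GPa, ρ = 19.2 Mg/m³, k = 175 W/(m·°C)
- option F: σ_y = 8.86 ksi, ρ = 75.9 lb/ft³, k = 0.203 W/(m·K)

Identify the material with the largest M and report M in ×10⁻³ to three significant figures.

Screen on constraints: k ≥ 14.8 W/(m·K). Survivors: option L, option Y, option Q.
In SI units:
  option L: σ_y = 344.0 MPa, ρ = 3833 kg/m³
  option Y: σ_y = 260.0 MPa, ρ = 1840 kg/m³
  option Q: σ_y = 566.0 MPa, ρ = 19200 kg/m³
  option Y: M = 8.76×10⁻³
  option L: M = 4.84×10⁻³
  option Q: M = 1.24×10⁻³
Option Y has the largest M.

option Y, M = 8.76×10⁻³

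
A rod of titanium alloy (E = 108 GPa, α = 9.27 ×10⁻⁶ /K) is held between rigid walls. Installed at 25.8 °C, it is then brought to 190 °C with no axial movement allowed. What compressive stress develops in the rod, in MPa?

164 MPa

ΔT = 164.2 K. Constrained thermal stress σ = E·α·ΔT = 108.0×10³ MPa × 9.27×10⁻⁶ × 164.2 = 164 MPa (compressive).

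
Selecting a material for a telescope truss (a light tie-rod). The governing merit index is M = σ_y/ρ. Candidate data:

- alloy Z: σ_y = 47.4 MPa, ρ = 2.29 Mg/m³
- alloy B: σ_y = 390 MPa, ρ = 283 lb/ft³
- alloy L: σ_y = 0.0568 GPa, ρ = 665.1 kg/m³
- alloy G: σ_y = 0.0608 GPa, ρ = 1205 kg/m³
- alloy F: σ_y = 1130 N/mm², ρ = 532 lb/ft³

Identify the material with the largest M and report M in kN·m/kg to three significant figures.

alloy F, M = 133 kN·m/kg

Putting every candidate on a common basis:
  alloy Z: σ_y = 47.40 MPa, ρ = 2290 kg/m³
  alloy B: σ_y = 390.0 MPa, ρ = 4533 kg/m³
  alloy L: σ_y = 56.80 MPa, ρ = 665.1 kg/m³
  alloy G: σ_y = 60.80 MPa, ρ = 1205 kg/m³
  alloy F: σ_y = 1130 MPa, ρ = 8522 kg/m³
  alloy F: M = 133 kN·m/kg
  alloy B: M = 86.0 kN·m/kg
  alloy L: M = 85.4 kN·m/kg
  alloy G: M = 50.5 kN·m/kg
  alloy Z: M = 20.7 kN·m/kg
Alloy F ranks first.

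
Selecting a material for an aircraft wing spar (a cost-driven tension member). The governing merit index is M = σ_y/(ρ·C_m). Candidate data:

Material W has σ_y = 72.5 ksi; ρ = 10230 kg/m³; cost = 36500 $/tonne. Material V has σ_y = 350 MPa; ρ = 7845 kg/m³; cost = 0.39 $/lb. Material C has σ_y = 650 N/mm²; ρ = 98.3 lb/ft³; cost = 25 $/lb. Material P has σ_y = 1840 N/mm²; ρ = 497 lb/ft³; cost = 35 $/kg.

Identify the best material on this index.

Normalizing units and computing the index:
  material W: σ_y = 499.9 MPa, ρ = 10230 kg/m³, cost = 36.50 $/kg
  material V: σ_y = 350.0 MPa, ρ = 7845 kg/m³, cost = 0.8598 $/kg
  material C: σ_y = 650.0 MPa, ρ = 1575 kg/m³, cost = 55.11 $/kg
  material P: σ_y = 1840 MPa, ρ = 7961 kg/m³, cost = 35.00 $/kg
  material V: M = 51.9 kN·m per $
  material C: M = 7.49 kN·m per $
  material P: M = 6.60 kN·m per $
  material W: M = 1.34 kN·m per $
Material V has the largest M.

material V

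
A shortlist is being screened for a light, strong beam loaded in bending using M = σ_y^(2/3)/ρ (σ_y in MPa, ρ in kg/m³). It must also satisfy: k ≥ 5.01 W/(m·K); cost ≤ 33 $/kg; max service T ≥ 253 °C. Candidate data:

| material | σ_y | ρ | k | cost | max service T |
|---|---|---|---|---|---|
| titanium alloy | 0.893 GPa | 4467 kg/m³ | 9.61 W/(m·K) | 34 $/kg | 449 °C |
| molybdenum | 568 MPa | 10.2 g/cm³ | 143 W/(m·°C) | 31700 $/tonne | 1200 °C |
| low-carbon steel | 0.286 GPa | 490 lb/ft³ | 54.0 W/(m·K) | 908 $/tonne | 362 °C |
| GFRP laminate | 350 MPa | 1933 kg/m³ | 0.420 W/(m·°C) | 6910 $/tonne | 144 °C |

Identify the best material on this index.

Screen on constraints: k ≥ 5.01 W/(m·K); cost ≤ 33 $/kg; max service T ≥ 253 °C. Survivors: molybdenum, low-carbon steel.
Normalizing units and computing the index:
  molybdenum: σ_y = 568.0 MPa, ρ = 10200 kg/m³
  low-carbon steel: σ_y = 286.0 MPa, ρ = 7849 kg/m³
  molybdenum: M = 6.72×10⁻³
  low-carbon steel: M = 5.53×10⁻³
Highest index: molybdenum.

molybdenum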